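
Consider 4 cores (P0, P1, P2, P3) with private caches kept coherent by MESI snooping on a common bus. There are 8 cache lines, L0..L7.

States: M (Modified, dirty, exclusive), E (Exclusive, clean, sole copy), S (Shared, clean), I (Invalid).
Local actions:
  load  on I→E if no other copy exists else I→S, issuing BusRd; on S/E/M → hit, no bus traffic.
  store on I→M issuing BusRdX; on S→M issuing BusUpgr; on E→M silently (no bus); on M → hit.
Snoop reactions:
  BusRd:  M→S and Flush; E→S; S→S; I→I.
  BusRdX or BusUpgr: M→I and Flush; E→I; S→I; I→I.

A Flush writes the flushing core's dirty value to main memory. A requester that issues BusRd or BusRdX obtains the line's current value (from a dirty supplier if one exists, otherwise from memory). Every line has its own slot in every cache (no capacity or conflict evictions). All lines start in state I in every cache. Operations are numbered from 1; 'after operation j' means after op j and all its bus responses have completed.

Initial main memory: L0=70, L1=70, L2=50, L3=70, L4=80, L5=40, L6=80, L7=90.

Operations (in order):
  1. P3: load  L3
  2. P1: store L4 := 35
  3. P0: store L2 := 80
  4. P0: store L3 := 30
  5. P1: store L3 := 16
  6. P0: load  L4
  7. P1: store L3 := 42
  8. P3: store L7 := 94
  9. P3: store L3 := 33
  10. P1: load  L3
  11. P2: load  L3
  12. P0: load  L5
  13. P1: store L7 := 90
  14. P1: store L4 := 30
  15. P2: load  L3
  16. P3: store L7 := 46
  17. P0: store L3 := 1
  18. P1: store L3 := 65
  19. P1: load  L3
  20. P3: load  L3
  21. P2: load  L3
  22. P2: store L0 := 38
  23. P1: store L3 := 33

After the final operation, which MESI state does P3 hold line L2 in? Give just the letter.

state = I

1. P3: load  L3  bus=[BusRd]  L3: P0=I P1=I P2=I P3=E  mem[L3]=70
2. P1: store L4 := 35  bus=[BusRdX]  L4: P0=I P1=M P2=I P3=I  mem[L4]=80
3. P0: store L2 := 80  bus=[BusRdX]  L2: P0=M P1=I P2=I P3=I  mem[L2]=50
4. P0: store L3 := 30  bus=[BusRdX]  L3: P0=M P1=I P2=I P3=I  mem[L3]=70
5. P1: store L3 := 16  bus=[BusRdX,Flush]  L3: P0=I P1=M P2=I P3=I  mem[L3]=30
6. P0: load  L4  bus=[BusRd,Flush]  L4: P0=S P1=S P2=I P3=I  mem[L4]=35
7. P1: store L3 := 42  bus=[-]  L3: P0=I P1=M P2=I P3=I  mem[L3]=30
8. P3: store L7 := 94  bus=[BusRdX]  L7: P0=I P1=I P2=I P3=M  mem[L7]=90
9. P3: store L3 := 33  bus=[BusRdX,Flush]  L3: P0=I P1=I P2=I P3=M  mem[L3]=42
10. P1: load  L3  bus=[BusRd,Flush]  L3: P0=I P1=S P2=I P3=S  mem[L3]=33
11. P2: load  L3  bus=[BusRd]  L3: P0=I P1=S P2=S P3=S  mem[L3]=33
12. P0: load  L5  bus=[BusRd]  L5: P0=E P1=I P2=I P3=I  mem[L5]=40
13. P1: store L7 := 90  bus=[BusRdX,Flush]  L7: P0=I P1=M P2=I P3=I  mem[L7]=94
14. P1: store L4 := 30  bus=[BusUpgr]  L4: P0=I P1=M P2=I P3=I  mem[L4]=35
15. P2: load  L3  bus=[-]  L3: P0=I P1=S P2=S P3=S  mem[L3]=33
16. P3: store L7 := 46  bus=[BusRdX,Flush]  L7: P0=I P1=I P2=I P3=M  mem[L7]=90
17. P0: store L3 := 1  bus=[BusRdX]  L3: P0=M P1=I P2=I P3=I  mem[L3]=33
18. P1: store L3 := 65  bus=[BusRdX,Flush]  L3: P0=I P1=M P2=I P3=I  mem[L3]=1
19. P1: load  L3  bus=[-]  L3: P0=I P1=M P2=I P3=I  mem[L3]=1
20. P3: load  L3  bus=[BusRd,Flush]  L3: P0=I P1=S P2=I P3=S  mem[L3]=65
21. P2: load  L3  bus=[BusRd]  L3: P0=I P1=S P2=S P3=S  mem[L3]=65
22. P2: store L0 := 38  bus=[BusRdX]  L0: P0=I P1=I P2=M P3=I  mem[L0]=70
23. P1: store L3 := 33  bus=[BusUpgr]  L3: P0=I P1=M P2=I P3=I  mem[L3]=65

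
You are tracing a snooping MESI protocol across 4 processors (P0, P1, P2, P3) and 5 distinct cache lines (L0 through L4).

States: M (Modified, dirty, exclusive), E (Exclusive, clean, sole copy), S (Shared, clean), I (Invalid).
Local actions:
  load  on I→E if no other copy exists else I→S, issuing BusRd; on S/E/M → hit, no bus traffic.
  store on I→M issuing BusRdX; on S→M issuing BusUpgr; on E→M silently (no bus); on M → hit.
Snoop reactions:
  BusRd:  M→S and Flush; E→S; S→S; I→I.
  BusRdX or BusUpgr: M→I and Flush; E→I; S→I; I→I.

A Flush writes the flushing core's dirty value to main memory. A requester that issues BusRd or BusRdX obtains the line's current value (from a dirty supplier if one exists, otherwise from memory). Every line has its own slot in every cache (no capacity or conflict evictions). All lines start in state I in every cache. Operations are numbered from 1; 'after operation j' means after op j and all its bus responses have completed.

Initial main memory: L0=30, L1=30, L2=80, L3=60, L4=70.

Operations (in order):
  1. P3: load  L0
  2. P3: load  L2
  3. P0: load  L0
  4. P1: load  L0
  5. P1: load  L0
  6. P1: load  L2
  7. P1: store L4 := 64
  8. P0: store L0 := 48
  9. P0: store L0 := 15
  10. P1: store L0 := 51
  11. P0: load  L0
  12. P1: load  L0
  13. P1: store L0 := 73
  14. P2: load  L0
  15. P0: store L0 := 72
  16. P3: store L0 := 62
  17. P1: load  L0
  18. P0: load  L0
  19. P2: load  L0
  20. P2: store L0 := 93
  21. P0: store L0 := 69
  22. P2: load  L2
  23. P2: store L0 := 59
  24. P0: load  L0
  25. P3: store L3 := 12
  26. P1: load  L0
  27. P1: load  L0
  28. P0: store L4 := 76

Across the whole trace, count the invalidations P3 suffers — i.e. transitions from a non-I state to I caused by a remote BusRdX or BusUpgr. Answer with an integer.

[1] P3: load  L0 | P0:I, P1:I, P2:I, P3:E(30) | bus: BusRd
[2] P3: load  L2 | P0:I, P1:I, P2:I, P3:E(80) | bus: BusRd
[3] P0: load  L0 | P0:S(30), P1:I, P2:I, P3:S(30) | bus: BusRd
[4] P1: load  L0 | P0:S(30), P1:S(30), P2:I, P3:S(30) | bus: BusRd
[5] P1: load  L0 | P0:S(30), P1:S(30), P2:I, P3:S(30) | bus: none
[6] P1: load  L2 | P0:I, P1:S(80), P2:I, P3:S(80) | bus: BusRd
[7] P1: store L4 := 64 | P0:I, P1:M(64), P2:I, P3:I | bus: BusRdX
[8] P0: store L0 := 48 | P0:M(48), P1:I, P2:I, P3:I | bus: BusUpgr
[9] P0: store L0 := 15 | P0:M(15), P1:I, P2:I, P3:I | bus: none
[10] P1: store L0 := 51 | P0:I, P1:M(51), P2:I, P3:I | bus: BusRdX,Flush
[11] P0: load  L0 | P0:S(51), P1:S(51), P2:I, P3:I | bus: BusRd,Flush
[12] P1: load  L0 | P0:S(51), P1:S(51), P2:I, P3:I | bus: none
[13] P1: store L0 := 73 | P0:I, P1:M(73), P2:I, P3:I | bus: BusUpgr
[14] P2: load  L0 | P0:I, P1:S(73), P2:S(73), P3:I | bus: BusRd,Flush
[15] P0: store L0 := 72 | P0:M(72), P1:I, P2:I, P3:I | bus: BusRdX
[16] P3: store L0 := 62 | P0:I, P1:I, P2:I, P3:M(62) | bus: BusRdX,Flush
[17] P1: load  L0 | P0:I, P1:S(62), P2:I, P3:S(62) | bus: BusRd,Flush
[18] P0: load  L0 | P0:S(62), P1:S(62), P2:I, P3:S(62) | bus: BusRd
[19] P2: load  L0 | P0:S(62), P1:S(62), P2:S(62), P3:S(62) | bus: BusRd
[20] P2: store L0 := 93 | P0:I, P1:I, P2:M(93), P3:I | bus: BusUpgr
[21] P0: store L0 := 69 | P0:M(69), P1:I, P2:I, P3:I | bus: BusRdX,Flush
[22] P2: load  L2 | P0:I, P1:S(80), P2:S(80), P3:S(80) | bus: BusRd
[23] P2: store L0 := 59 | P0:I, P1:I, P2:M(59), P3:I | bus: BusRdX,Flush
[24] P0: load  L0 | P0:S(59), P1:I, P2:S(59), P3:I | bus: BusRd,Flush
[25] P3: store L3 := 12 | P0:I, P1:I, P2:I, P3:M(12) | bus: BusRdX
[26] P1: load  L0 | P0:S(59), P1:S(59), P2:S(59), P3:I | bus: BusRd
[27] P1: load  L0 | P0:S(59), P1:S(59), P2:S(59), P3:I | bus: none
[28] P0: store L4 := 76 | P0:M(76), P1:I, P2:I, P3:I | bus: BusRdX,Flush

invalidations = 2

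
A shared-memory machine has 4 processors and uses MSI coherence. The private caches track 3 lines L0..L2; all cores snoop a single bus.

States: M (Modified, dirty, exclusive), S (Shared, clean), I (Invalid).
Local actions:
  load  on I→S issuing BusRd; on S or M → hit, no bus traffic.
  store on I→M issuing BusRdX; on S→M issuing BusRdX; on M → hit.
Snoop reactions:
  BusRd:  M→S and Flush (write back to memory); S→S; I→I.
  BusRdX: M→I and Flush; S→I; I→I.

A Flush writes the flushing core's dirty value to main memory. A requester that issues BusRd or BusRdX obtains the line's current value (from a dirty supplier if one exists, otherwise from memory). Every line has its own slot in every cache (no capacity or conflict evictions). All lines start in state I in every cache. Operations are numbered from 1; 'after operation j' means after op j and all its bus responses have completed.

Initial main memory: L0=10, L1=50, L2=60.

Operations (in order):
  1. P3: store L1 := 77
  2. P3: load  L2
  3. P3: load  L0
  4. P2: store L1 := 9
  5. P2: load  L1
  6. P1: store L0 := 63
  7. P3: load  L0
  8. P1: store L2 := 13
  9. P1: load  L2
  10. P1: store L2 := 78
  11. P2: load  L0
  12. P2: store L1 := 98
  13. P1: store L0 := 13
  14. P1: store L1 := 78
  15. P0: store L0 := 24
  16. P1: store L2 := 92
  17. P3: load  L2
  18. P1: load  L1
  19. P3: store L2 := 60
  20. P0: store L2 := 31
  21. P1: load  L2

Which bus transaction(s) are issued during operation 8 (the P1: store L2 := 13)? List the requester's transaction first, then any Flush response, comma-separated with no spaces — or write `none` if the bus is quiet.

bus = BusRdX

[1] P3: store L1 := 77 | P0:I, P1:I, P2:I, P3:M(77) | bus: BusRdX
[2] P3: load  L2 | P0:I, P1:I, P2:I, P3:S(60) | bus: BusRd
[3] P3: load  L0 | P0:I, P1:I, P2:I, P3:S(10) | bus: BusRd
[4] P2: store L1 := 9 | P0:I, P1:I, P2:M(9), P3:I | bus: BusRdX,Flush
[5] P2: load  L1 | P0:I, P1:I, P2:M(9), P3:I | bus: none
[6] P1: store L0 := 63 | P0:I, P1:M(63), P2:I, P3:I | bus: BusRdX
[7] P3: load  L0 | P0:I, P1:S(63), P2:I, P3:S(63) | bus: BusRd,Flush
[8] P1: store L2 := 13 | P0:I, P1:M(13), P2:I, P3:I | bus: BusRdX
[9] P1: load  L2 | P0:I, P1:M(13), P2:I, P3:I | bus: none
[10] P1: store L2 := 78 | P0:I, P1:M(78), P2:I, P3:I | bus: none
[11] P2: load  L0 | P0:I, P1:S(63), P2:S(63), P3:S(63) | bus: BusRd
[12] P2: store L1 := 98 | P0:I, P1:I, P2:M(98), P3:I | bus: none
[13] P1: store L0 := 13 | P0:I, P1:M(13), P2:I, P3:I | bus: BusRdX
[14] P1: store L1 := 78 | P0:I, P1:M(78), P2:I, P3:I | bus: BusRdX,Flush
[15] P0: store L0 := 24 | P0:M(24), P1:I, P2:I, P3:I | bus: BusRdX,Flush
[16] P1: store L2 := 92 | P0:I, P1:M(92), P2:I, P3:I | bus: none
[17] P3: load  L2 | P0:I, P1:S(92), P2:I, P3:S(92) | bus: BusRd,Flush
[18] P1: load  L1 | P0:I, P1:M(78), P2:I, P3:I | bus: none
[19] P3: store L2 := 60 | P0:I, P1:I, P2:I, P3:M(60) | bus: BusRdX
[20] P0: store L2 := 31 | P0:M(31), P1:I, P2:I, P3:I | bus: BusRdX,Flush
[21] P1: load  L2 | P0:S(31), P1:S(31), P2:I, P3:I | bus: BusRd,Flush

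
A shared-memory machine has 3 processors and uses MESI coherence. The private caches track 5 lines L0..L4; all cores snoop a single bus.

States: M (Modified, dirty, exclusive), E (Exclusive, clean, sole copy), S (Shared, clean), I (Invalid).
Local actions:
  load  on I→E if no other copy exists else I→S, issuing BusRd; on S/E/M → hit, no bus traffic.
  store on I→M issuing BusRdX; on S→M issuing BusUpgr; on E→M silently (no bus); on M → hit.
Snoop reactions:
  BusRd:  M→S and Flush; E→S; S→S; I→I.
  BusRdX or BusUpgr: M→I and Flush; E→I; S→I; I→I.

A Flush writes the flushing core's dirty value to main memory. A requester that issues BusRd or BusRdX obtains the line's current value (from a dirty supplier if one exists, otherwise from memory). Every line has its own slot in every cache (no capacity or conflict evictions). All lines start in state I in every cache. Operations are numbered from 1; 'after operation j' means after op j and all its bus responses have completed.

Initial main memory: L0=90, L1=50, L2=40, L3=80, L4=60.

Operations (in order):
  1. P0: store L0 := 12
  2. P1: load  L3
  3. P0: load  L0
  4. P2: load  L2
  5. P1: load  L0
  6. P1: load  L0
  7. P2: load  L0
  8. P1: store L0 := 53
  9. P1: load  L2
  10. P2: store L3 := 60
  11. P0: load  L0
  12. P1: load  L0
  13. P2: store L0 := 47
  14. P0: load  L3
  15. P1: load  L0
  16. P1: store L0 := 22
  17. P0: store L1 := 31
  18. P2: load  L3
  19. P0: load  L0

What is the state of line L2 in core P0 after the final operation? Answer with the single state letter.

1. P0: store L0 := 12  bus=[BusRdX]  L0: P0=M P1=I P2=I  mem[L0]=90
2. P1: load  L3  bus=[BusRd]  L3: P0=I P1=E P2=I  mem[L3]=80
3. P0: load  L0  bus=[-]  L0: P0=M P1=I P2=I  mem[L0]=90
4. P2: load  L2  bus=[BusRd]  L2: P0=I P1=I P2=E  mem[L2]=40
5. P1: load  L0  bus=[BusRd,Flush]  L0: P0=S P1=S P2=I  mem[L0]=12
6. P1: load  L0  bus=[-]  L0: P0=S P1=S P2=I  mem[L0]=12
7. P2: load  L0  bus=[BusRd]  L0: P0=S P1=S P2=S  mem[L0]=12
8. P1: store L0 := 53  bus=[BusUpgr]  L0: P0=I P1=M P2=I  mem[L0]=12
9. P1: load  L2  bus=[BusRd]  L2: P0=I P1=S P2=S  mem[L2]=40
10. P2: store L3 := 60  bus=[BusRdX]  L3: P0=I P1=I P2=M  mem[L3]=80
11. P0: load  L0  bus=[BusRd,Flush]  L0: P0=S P1=S P2=I  mem[L0]=53
12. P1: load  L0  bus=[-]  L0: P0=S P1=S P2=I  mem[L0]=53
13. P2: store L0 := 47  bus=[BusRdX]  L0: P0=I P1=I P2=M  mem[L0]=53
14. P0: load  L3  bus=[BusRd,Flush]  L3: P0=S P1=I P2=S  mem[L3]=60
15. P1: load  L0  bus=[BusRd,Flush]  L0: P0=I P1=S P2=S  mem[L0]=47
16. P1: store L0 := 22  bus=[BusUpgr]  L0: P0=I P1=M P2=I  mem[L0]=47
17. P0: store L1 := 31  bus=[BusRdX]  L1: P0=M P1=I P2=I  mem[L1]=50
18. P2: load  L3  bus=[-]  L3: P0=S P1=I P2=S  mem[L3]=60
19. P0: load  L0  bus=[BusRd,Flush]  L0: P0=S P1=S P2=I  mem[L0]=22

state = I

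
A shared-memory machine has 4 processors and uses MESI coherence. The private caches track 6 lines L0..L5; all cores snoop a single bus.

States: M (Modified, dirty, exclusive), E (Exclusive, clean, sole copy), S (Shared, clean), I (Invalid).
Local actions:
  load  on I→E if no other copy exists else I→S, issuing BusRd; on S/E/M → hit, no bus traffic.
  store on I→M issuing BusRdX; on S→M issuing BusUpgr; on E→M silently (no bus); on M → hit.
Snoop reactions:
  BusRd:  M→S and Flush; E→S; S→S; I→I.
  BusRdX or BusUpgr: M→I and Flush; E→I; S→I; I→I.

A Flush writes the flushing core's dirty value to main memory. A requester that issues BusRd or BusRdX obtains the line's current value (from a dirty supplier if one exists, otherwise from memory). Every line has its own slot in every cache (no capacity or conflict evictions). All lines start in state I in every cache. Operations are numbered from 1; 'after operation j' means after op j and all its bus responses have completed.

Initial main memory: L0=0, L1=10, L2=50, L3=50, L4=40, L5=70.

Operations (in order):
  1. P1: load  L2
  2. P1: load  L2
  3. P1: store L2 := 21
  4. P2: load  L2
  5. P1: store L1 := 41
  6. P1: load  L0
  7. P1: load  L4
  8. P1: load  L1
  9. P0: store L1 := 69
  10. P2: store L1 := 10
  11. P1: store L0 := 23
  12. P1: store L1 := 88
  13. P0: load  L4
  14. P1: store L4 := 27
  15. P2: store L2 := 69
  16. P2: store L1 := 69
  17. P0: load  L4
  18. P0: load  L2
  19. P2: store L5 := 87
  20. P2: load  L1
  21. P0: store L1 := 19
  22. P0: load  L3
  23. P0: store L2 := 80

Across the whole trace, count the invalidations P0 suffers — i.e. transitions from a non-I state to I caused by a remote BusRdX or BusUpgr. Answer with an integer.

invalidations = 2

  op1 P1: load  L2 → I/E/I/I on L2; bus BusRd; mem=50
  op2 P1: load  L2 → I/E/I/I on L2; bus (none); mem=50
  op3 P1: store L2 := 21 → I/M/I/I on L2; bus (none); mem=50
  op4 P2: load  L2 → I/S/S/I on L2; bus BusRd Flush; mem=21
  op5 P1: store L1 := 41 → I/M/I/I on L1; bus BusRdX; mem=10
  op6 P1: load  L0 → I/E/I/I on L0; bus BusRd; mem=0
  op7 P1: load  L4 → I/E/I/I on L4; bus BusRd; mem=40
  op8 P1: load  L1 → I/M/I/I on L1; bus (none); mem=10
  op9 P0: store L1 := 69 → M/I/I/I on L1; bus BusRdX Flush; mem=41
  op10 P2: store L1 := 10 → I/I/M/I on L1; bus BusRdX Flush; mem=69
  op11 P1: store L0 := 23 → I/M/I/I on L0; bus (none); mem=0
  op12 P1: store L1 := 88 → I/M/I/I on L1; bus BusRdX Flush; mem=10
  op13 P0: load  L4 → S/S/I/I on L4; bus BusRd; mem=40
  op14 P1: store L4 := 27 → I/M/I/I on L4; bus BusUpgr; mem=40
  op15 P2: store L2 := 69 → I/I/M/I on L2; bus BusUpgr; mem=21
  op16 P2: store L1 := 69 → I/I/M/I on L1; bus BusRdX Flush; mem=88
  op17 P0: load  L4 → S/S/I/I on L4; bus BusRd Flush; mem=27
  op18 P0: load  L2 → S/I/S/I on L2; bus BusRd Flush; mem=69
  op19 P2: store L5 := 87 → I/I/M/I on L5; bus BusRdX; mem=70
  op20 P2: load  L1 → I/I/M/I on L1; bus (none); mem=88
  op21 P0: store L1 := 19 → M/I/I/I on L1; bus BusRdX Flush; mem=69
  op22 P0: load  L3 → E/I/I/I on L3; bus BusRd; mem=50
  op23 P0: store L2 := 80 → M/I/I/I on L2; bus BusUpgr; mem=69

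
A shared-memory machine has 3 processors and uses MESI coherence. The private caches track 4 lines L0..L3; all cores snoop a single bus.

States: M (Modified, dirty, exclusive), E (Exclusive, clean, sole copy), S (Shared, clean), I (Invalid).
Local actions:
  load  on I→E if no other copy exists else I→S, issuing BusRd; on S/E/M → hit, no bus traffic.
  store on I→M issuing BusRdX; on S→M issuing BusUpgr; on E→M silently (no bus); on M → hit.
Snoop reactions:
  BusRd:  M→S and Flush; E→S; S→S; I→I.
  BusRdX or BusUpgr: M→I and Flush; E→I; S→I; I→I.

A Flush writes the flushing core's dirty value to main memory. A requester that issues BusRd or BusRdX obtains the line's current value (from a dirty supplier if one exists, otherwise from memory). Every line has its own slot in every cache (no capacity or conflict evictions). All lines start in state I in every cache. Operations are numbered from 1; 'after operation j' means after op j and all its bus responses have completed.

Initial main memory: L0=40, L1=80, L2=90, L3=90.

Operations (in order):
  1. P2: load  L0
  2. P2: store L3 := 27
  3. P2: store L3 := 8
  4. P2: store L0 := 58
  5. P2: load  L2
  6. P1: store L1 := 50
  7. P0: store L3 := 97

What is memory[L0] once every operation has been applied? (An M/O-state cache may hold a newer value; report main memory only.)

memory[L0] = 40

  op1 P2: load  L0 → I/I/E on L0; bus BusRd; mem=40
  op2 P2: store L3 := 27 → I/I/M on L3; bus BusRdX; mem=90
  op3 P2: store L3 := 8 → I/I/M on L3; bus (none); mem=90
  op4 P2: store L0 := 58 → I/I/M on L0; bus (none); mem=40
  op5 P2: load  L2 → I/I/E on L2; bus BusRd; mem=90
  op6 P1: store L1 := 50 → I/M/I on L1; bus BusRdX; mem=80
  op7 P0: store L3 := 97 → M/I/I on L3; bus BusRdX Flush; mem=8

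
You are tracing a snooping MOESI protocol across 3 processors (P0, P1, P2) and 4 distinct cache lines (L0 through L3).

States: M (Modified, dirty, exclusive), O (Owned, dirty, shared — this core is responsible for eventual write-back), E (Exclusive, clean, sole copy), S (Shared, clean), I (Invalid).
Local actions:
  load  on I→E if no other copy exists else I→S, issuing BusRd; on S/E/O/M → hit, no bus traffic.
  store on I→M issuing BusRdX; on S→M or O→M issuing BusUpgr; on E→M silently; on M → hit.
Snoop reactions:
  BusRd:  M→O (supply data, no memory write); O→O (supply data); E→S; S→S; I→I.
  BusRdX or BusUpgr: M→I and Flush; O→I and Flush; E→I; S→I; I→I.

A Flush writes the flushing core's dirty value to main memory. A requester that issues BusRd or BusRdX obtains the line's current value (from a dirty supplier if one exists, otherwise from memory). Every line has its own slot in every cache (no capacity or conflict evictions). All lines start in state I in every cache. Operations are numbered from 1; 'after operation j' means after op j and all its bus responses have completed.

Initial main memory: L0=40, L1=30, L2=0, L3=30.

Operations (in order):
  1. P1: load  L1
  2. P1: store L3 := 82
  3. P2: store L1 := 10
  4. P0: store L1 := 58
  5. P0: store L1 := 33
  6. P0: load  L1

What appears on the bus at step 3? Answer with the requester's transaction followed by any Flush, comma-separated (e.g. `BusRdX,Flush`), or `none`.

bus = BusRdX

  op1 P1: load  L1 → I/E/I on L1; bus BusRd; mem=30
  op2 P1: store L3 := 82 → I/M/I on L3; bus BusRdX; mem=30
  op3 P2: store L1 := 10 → I/I/M on L1; bus BusRdX; mem=30
  op4 P0: store L1 := 58 → M/I/I on L1; bus BusRdX Flush; mem=10
  op5 P0: store L1 := 33 → M/I/I on L1; bus (none); mem=10
  op6 P0: load  L1 → M/I/I on L1; bus (none); mem=10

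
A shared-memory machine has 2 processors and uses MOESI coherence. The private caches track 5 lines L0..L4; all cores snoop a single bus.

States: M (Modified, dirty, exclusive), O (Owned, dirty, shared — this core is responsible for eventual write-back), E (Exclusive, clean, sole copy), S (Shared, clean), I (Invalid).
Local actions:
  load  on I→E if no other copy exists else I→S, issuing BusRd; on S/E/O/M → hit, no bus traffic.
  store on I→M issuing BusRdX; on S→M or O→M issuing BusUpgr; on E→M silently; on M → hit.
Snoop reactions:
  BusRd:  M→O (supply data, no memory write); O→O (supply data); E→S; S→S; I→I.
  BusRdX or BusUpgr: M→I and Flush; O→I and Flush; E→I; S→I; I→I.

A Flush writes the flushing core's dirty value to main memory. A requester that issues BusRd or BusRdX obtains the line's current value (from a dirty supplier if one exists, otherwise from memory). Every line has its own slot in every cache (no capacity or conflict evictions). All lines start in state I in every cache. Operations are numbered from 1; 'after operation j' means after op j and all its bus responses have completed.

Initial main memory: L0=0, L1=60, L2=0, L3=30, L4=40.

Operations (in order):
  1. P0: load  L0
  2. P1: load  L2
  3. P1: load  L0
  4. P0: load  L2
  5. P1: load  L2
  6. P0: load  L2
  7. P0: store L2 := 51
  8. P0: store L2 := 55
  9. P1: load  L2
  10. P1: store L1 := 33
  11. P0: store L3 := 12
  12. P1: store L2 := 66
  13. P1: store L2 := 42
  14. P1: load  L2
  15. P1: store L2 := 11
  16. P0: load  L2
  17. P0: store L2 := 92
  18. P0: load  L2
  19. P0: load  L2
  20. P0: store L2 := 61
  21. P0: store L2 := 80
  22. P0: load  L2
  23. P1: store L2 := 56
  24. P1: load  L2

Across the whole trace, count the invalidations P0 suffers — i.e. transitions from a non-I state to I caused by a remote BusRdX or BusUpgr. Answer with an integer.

1. P0: load  L0  bus=[BusRd]  L0: P0=E P1=I  mem[L0]=0
2. P1: load  L2  bus=[BusRd]  L2: P0=I P1=E  mem[L2]=0
3. P1: load  L0  bus=[BusRd]  L0: P0=S P1=S  mem[L0]=0
4. P0: load  L2  bus=[BusRd]  L2: P0=S P1=S  mem[L2]=0
5. P1: load  L2  bus=[-]  L2: P0=S P1=S  mem[L2]=0
6. P0: load  L2  bus=[-]  L2: P0=S P1=S  mem[L2]=0
7. P0: store L2 := 51  bus=[BusUpgr]  L2: P0=M P1=I  mem[L2]=0
8. P0: store L2 := 55  bus=[-]  L2: P0=M P1=I  mem[L2]=0
9. P1: load  L2  bus=[BusRd]  L2: P0=O P1=S  mem[L2]=0
10. P1: store L1 := 33  bus=[BusRdX]  L1: P0=I P1=M  mem[L1]=60
11. P0: store L3 := 12  bus=[BusRdX]  L3: P0=M P1=I  mem[L3]=30
12. P1: store L2 := 66  bus=[BusUpgr,Flush]  L2: P0=I P1=M  mem[L2]=55
13. P1: store L2 := 42  bus=[-]  L2: P0=I P1=M  mem[L2]=55
14. P1: load  L2  bus=[-]  L2: P0=I P1=M  mem[L2]=55
15. P1: store L2 := 11  bus=[-]  L2: P0=I P1=M  mem[L2]=55
16. P0: load  L2  bus=[BusRd]  L2: P0=S P1=O  mem[L2]=55
17. P0: store L2 := 92  bus=[BusUpgr,Flush]  L2: P0=M P1=I  mem[L2]=11
18. P0: load  L2  bus=[-]  L2: P0=M P1=I  mem[L2]=11
19. P0: load  L2  bus=[-]  L2: P0=M P1=I  mem[L2]=11
20. P0: store L2 := 61  bus=[-]  L2: P0=M P1=I  mem[L2]=11
21. P0: store L2 := 80  bus=[-]  L2: P0=M P1=I  mem[L2]=11
22. P0: load  L2  bus=[-]  L2: P0=M P1=I  mem[L2]=11
23. P1: store L2 := 56  bus=[BusRdX,Flush]  L2: P0=I P1=M  mem[L2]=80
24. P1: load  L2  bus=[-]  L2: P0=I P1=M  mem[L2]=80

invalidations = 2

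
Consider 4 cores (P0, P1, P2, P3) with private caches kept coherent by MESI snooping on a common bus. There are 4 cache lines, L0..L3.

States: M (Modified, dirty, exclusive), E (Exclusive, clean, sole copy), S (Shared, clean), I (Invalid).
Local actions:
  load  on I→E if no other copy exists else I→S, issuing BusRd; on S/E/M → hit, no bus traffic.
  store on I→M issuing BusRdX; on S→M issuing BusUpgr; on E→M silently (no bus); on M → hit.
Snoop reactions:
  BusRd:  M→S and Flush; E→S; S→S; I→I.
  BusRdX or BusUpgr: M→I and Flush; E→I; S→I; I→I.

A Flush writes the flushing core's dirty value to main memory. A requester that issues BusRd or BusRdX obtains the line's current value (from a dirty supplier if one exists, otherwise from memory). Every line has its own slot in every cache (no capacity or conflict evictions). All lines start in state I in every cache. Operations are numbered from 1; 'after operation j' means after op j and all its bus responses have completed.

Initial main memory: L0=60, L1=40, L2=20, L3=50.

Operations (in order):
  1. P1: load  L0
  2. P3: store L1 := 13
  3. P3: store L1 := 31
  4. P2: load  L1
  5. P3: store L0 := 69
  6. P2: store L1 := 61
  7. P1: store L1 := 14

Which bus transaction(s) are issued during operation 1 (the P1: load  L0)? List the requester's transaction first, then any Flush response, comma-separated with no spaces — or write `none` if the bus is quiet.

bus = BusRd

step 1: P1: load  L0  ⟶  IEII  (L0)  txn=BusRd  M[L0]=60
step 2: P3: store L1 := 13  ⟶  IIIM  (L1)  txn=BusRdX  M[L1]=40
step 3: P3: store L1 := 31  ⟶  IIIM  (L1)  txn=∅  M[L1]=40
step 4: P2: load  L1  ⟶  IISS  (L1)  txn=BusRd+Flush  M[L1]=31
step 5: P3: store L0 := 69  ⟶  IIIM  (L0)  txn=BusRdX  M[L0]=60
step 6: P2: store L1 := 61  ⟶  IIMI  (L1)  txn=BusUpgr  M[L1]=31
step 7: P1: store L1 := 14  ⟶  IMII  (L1)  txn=BusRdX+Flush  M[L1]=61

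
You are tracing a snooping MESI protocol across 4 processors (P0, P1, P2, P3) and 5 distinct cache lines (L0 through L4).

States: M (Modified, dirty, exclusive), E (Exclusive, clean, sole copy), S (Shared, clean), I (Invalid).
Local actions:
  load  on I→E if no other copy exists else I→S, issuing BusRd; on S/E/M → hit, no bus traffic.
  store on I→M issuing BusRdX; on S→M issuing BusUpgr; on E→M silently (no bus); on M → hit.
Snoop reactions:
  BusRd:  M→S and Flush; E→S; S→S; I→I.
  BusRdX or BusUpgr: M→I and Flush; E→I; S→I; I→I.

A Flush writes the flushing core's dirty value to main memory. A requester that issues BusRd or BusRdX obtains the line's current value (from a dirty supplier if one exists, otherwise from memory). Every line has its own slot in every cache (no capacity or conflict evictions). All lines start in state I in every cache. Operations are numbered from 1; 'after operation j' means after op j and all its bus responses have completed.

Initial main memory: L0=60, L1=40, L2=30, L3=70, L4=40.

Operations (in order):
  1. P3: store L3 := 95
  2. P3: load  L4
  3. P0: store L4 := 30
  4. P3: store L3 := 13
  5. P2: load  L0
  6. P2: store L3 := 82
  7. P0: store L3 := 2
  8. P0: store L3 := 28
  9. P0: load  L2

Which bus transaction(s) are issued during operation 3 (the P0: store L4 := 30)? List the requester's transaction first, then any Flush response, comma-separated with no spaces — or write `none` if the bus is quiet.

bus = BusRdX

  op1 P3: store L3 := 95 → I/I/I/M on L3; bus BusRdX; mem=70
  op2 P3: load  L4 → I/I/I/E on L4; bus BusRd; mem=40
  op3 P0: store L4 := 30 → M/I/I/I on L4; bus BusRdX; mem=40
  op4 P3: store L3 := 13 → I/I/I/M on L3; bus (none); mem=70
  op5 P2: load  L0 → I/I/E/I on L0; bus BusRd; mem=60
  op6 P2: store L3 := 82 → I/I/M/I on L3; bus BusRdX Flush; mem=13
  op7 P0: store L3 := 2 → M/I/I/I on L3; bus BusRdX Flush; mem=82
  op8 P0: store L3 := 28 → M/I/I/I on L3; bus (none); mem=82
  op9 P0: load  L2 → E/I/I/I on L2; bus BusRd; mem=30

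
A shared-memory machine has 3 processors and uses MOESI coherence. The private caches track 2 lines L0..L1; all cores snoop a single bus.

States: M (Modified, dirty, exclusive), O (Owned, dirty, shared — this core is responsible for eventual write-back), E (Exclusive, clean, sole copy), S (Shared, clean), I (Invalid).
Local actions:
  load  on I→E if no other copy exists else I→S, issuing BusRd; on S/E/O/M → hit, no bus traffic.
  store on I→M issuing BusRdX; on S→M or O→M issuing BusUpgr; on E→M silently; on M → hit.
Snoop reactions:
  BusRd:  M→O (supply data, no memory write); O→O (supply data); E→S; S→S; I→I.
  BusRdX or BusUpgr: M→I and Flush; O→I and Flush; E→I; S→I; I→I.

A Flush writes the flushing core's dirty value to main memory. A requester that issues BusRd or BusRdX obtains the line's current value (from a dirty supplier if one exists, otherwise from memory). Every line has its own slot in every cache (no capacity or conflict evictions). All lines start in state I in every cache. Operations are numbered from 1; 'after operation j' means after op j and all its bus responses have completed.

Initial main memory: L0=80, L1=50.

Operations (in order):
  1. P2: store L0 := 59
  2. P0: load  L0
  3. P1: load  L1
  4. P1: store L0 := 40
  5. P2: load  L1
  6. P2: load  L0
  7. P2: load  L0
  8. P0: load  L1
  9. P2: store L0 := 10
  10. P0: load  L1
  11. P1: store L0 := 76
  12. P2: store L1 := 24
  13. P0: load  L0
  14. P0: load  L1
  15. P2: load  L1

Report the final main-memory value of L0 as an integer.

memory[L0] = 10

[1] P2: store L0 := 59 | P0:I, P1:I, P2:M(59) | bus: BusRdX
[2] P0: load  L0 | P0:S(59), P1:I, P2:O(59) | bus: BusRd
[3] P1: load  L1 | P0:I, P1:E(50), P2:I | bus: BusRd
[4] P1: store L0 := 40 | P0:I, P1:M(40), P2:I | bus: BusRdX,Flush
[5] P2: load  L1 | P0:I, P1:S(50), P2:S(50) | bus: BusRd
[6] P2: load  L0 | P0:I, P1:O(40), P2:S(40) | bus: BusRd
[7] P2: load  L0 | P0:I, P1:O(40), P2:S(40) | bus: none
[8] P0: load  L1 | P0:S(50), P1:S(50), P2:S(50) | bus: BusRd
[9] P2: store L0 := 10 | P0:I, P1:I, P2:M(10) | bus: BusUpgr,Flush
[10] P0: load  L1 | P0:S(50), P1:S(50), P2:S(50) | bus: none
[11] P1: store L0 := 76 | P0:I, P1:M(76), P2:I | bus: BusRdX,Flush
[12] P2: store L1 := 24 | P0:I, P1:I, P2:M(24) | bus: BusUpgr
[13] P0: load  L0 | P0:S(76), P1:O(76), P2:I | bus: BusRd
[14] P0: load  L1 | P0:S(24), P1:I, P2:O(24) | bus: BusRd
[15] P2: load  L1 | P0:S(24), P1:I, P2:O(24) | bus: none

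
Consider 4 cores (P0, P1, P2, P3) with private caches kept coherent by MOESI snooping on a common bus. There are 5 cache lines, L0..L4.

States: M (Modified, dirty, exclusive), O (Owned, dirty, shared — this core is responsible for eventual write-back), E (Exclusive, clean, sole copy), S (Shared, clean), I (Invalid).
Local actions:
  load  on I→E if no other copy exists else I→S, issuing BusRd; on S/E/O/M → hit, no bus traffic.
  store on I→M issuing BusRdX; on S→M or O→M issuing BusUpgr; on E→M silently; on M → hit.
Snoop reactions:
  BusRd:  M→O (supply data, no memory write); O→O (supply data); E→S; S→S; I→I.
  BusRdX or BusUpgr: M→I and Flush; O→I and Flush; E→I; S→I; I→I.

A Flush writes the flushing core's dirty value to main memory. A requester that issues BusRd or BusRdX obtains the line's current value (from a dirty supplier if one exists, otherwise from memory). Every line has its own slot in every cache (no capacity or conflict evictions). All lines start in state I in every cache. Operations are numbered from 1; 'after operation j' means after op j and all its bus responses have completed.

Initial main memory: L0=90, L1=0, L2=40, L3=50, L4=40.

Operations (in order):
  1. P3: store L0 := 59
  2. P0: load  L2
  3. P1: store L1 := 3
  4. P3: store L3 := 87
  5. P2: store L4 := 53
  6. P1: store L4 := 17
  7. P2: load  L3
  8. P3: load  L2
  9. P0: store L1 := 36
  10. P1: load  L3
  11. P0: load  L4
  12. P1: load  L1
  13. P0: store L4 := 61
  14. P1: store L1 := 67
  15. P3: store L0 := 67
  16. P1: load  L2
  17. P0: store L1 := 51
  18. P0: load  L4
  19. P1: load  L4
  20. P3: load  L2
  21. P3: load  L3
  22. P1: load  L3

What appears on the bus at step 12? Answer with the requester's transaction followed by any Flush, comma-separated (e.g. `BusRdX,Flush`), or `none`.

bus = BusRd

step 1: P3: store L0 := 59  ⟶  IIIM  (L0)  txn=BusRdX  M[L0]=90
step 2: P0: load  L2  ⟶  EIII  (L2)  txn=BusRd  M[L2]=40
step 3: P1: store L1 := 3  ⟶  IMII  (L1)  txn=BusRdX  M[L1]=0
step 4: P3: store L3 := 87  ⟶  IIIM  (L3)  txn=BusRdX  M[L3]=50
step 5: P2: store L4 := 53  ⟶  IIMI  (L4)  txn=BusRdX  M[L4]=40
step 6: P1: store L4 := 17  ⟶  IMII  (L4)  txn=BusRdX+Flush  M[L4]=53
step 7: P2: load  L3  ⟶  IISO  (L3)  txn=BusRd  M[L3]=50
step 8: P3: load  L2  ⟶  SIIS  (L2)  txn=BusRd  M[L2]=40
step 9: P0: store L1 := 36  ⟶  MIII  (L1)  txn=BusRdX+Flush  M[L1]=3
step 10: P1: load  L3  ⟶  ISSO  (L3)  txn=BusRd  M[L3]=50
step 11: P0: load  L4  ⟶  SOII  (L4)  txn=BusRd  M[L4]=53
step 12: P1: load  L1  ⟶  OSII  (L1)  txn=BusRd  M[L1]=3
step 13: P0: store L4 := 61  ⟶  MIII  (L4)  txn=BusUpgr+Flush  M[L4]=17
step 14: P1: store L1 := 67  ⟶  IMII  (L1)  txn=BusUpgr+Flush  M[L1]=36
step 15: P3: store L0 := 67  ⟶  IIIM  (L0)  txn=∅  M[L0]=90
step 16: P1: load  L2  ⟶  SSIS  (L2)  txn=BusRd  M[L2]=40
step 17: P0: store L1 := 51  ⟶  MIII  (L1)  txn=BusRdX+Flush  M[L1]=67
step 18: P0: load  L4  ⟶  MIII  (L4)  txn=∅  M[L4]=17
step 19: P1: load  L4  ⟶  OSII  (L4)  txn=BusRd  M[L4]=17
step 20: P3: load  L2  ⟶  SSIS  (L2)  txn=∅  M[L2]=40
step 21: P3: load  L3  ⟶  ISSO  (L3)  txn=∅  M[L3]=50
step 22: P1: load  L3  ⟶  ISSO  (L3)  txn=∅  M[L3]=50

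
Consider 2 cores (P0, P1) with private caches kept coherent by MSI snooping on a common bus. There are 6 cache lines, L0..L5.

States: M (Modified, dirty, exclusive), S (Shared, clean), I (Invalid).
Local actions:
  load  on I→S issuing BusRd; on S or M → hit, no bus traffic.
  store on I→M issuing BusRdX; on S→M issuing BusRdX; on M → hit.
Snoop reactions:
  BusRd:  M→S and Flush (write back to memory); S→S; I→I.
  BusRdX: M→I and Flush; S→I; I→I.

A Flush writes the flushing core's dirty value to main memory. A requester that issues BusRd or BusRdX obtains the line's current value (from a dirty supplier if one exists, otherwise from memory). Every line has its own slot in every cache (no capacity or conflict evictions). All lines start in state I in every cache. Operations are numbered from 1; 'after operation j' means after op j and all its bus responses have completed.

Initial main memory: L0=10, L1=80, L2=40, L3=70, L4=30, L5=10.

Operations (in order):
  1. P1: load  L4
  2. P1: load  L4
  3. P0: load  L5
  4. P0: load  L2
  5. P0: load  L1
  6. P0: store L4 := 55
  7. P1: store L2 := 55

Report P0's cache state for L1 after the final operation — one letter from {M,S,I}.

state = S

[1] P1: load  L4 | P0:I, P1:S(30) | bus: BusRd
[2] P1: load  L4 | P0:I, P1:S(30) | bus: none
[3] P0: load  L5 | P0:S(10), P1:I | bus: BusRd
[4] P0: load  L2 | P0:S(40), P1:I | bus: BusRd
[5] P0: load  L1 | P0:S(80), P1:I | bus: BusRd
[6] P0: store L4 := 55 | P0:M(55), P1:I | bus: BusRdX
[7] P1: store L2 := 55 | P0:I, P1:M(55) | bus: BusRdX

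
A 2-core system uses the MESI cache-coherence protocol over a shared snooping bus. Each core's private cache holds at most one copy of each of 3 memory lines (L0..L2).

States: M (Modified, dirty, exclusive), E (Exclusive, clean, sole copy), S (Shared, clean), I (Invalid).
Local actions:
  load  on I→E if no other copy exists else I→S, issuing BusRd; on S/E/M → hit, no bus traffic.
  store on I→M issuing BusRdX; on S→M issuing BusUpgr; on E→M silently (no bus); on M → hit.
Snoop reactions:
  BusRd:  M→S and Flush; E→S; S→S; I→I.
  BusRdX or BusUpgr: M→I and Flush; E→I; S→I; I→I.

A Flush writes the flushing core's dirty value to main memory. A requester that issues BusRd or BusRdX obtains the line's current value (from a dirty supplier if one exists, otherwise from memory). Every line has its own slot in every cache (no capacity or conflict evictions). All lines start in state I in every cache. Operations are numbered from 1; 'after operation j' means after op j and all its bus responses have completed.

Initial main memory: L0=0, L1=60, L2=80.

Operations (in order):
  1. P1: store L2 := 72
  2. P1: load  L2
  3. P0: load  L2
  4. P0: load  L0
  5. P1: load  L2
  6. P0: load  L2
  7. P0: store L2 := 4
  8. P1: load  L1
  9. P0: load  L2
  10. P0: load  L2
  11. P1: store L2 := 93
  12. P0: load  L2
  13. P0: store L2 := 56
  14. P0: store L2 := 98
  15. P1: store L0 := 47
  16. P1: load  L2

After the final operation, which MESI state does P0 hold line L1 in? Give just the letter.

state = I

step 1: P1: store L2 := 72  ⟶  IM  (L2)  txn=BusRdX  M[L2]=80
step 2: P1: load  L2  ⟶  IM  (L2)  txn=∅  M[L2]=80
step 3: P0: load  L2  ⟶  SS  (L2)  txn=BusRd+Flush  M[L2]=72
step 4: P0: load  L0  ⟶  EI  (L0)  txn=BusRd  M[L0]=0
step 5: P1: load  L2  ⟶  SS  (L2)  txn=∅  M[L2]=72
step 6: P0: load  L2  ⟶  SS  (L2)  txn=∅  M[L2]=72
step 7: P0: store L2 := 4  ⟶  MI  (L2)  txn=BusUpgr  M[L2]=72
step 8: P1: load  L1  ⟶  IE  (L1)  txn=BusRd  M[L1]=60
step 9: P0: load  L2  ⟶  MI  (L2)  txn=∅  M[L2]=72
step 10: P0: load  L2  ⟶  MI  (L2)  txn=∅  M[L2]=72
step 11: P1: store L2 := 93  ⟶  IM  (L2)  txn=BusRdX+Flush  M[L2]=4
step 12: P0: load  L2  ⟶  SS  (L2)  txn=BusRd+Flush  M[L2]=93
step 13: P0: store L2 := 56  ⟶  MI  (L2)  txn=BusUpgr  M[L2]=93
step 14: P0: store L2 := 98  ⟶  MI  (L2)  txn=∅  M[L2]=93
step 15: P1: store L0 := 47  ⟶  IM  (L0)  txn=BusRdX  M[L0]=0
step 16: P1: load  L2  ⟶  SS  (L2)  txn=BusRd+Flush  M[L2]=98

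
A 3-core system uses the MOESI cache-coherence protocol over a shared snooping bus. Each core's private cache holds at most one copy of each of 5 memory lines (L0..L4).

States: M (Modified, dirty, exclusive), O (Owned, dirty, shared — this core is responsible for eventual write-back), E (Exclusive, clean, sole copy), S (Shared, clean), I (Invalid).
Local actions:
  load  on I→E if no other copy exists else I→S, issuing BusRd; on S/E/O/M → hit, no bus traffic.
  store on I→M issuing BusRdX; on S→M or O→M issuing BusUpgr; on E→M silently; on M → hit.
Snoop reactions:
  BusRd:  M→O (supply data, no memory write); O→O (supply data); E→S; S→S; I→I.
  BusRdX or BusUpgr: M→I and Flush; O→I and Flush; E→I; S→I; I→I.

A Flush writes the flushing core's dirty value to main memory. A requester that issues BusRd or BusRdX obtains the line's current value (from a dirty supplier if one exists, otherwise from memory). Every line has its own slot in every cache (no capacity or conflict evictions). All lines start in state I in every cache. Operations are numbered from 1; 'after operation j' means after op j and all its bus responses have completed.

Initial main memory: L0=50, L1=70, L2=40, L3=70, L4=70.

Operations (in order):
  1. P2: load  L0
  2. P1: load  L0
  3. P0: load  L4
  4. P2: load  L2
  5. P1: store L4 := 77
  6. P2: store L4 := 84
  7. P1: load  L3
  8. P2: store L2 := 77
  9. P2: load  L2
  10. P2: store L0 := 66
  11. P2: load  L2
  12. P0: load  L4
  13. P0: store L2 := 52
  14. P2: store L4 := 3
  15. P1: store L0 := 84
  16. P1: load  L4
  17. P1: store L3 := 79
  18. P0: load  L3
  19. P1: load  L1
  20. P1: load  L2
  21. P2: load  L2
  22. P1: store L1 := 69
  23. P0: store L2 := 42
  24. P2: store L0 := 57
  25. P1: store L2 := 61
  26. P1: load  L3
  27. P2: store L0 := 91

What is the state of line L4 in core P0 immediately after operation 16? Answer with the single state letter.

[1] P2: load  L0 | P0:I, P1:I, P2:E(50) | bus: BusRd
[2] P1: load  L0 | P0:I, P1:S(50), P2:S(50) | bus: BusRd
[3] P0: load  L4 | P0:E(70), P1:I, P2:I | bus: BusRd
[4] P2: load  L2 | P0:I, P1:I, P2:E(40) | bus: BusRd
[5] P1: store L4 := 77 | P0:I, P1:M(77), P2:I | bus: BusRdX
[6] P2: store L4 := 84 | P0:I, P1:I, P2:M(84) | bus: BusRdX,Flush
[7] P1: load  L3 | P0:I, P1:E(70), P2:I | bus: BusRd
[8] P2: store L2 := 77 | P0:I, P1:I, P2:M(77) | bus: none
[9] P2: load  L2 | P0:I, P1:I, P2:M(77) | bus: none
[10] P2: store L0 := 66 | P0:I, P1:I, P2:M(66) | bus: BusUpgr
[11] P2: load  L2 | P0:I, P1:I, P2:M(77) | bus: none
[12] P0: load  L4 | P0:S(84), P1:I, P2:O(84) | bus: BusRd
[13] P0: store L2 := 52 | P0:M(52), P1:I, P2:I | bus: BusRdX,Flush
[14] P2: store L4 := 3 | P0:I, P1:I, P2:M(3) | bus: BusUpgr
[15] P1: store L0 := 84 | P0:I, P1:M(84), P2:I | bus: BusRdX,Flush
[16] P1: load  L4 | P0:I, P1:S(3), P2:O(3) | bus: BusRd
[17] P1: store L3 := 79 | P0:I, P1:M(79), P2:I | bus: none
[18] P0: load  L3 | P0:S(79), P1:O(79), P2:I | bus: BusRd
[19] P1: load  L1 | P0:I, P1:E(70), P2:I | bus: BusRd
[20] P1: load  L2 | P0:O(52), P1:S(52), P2:I | bus: BusRd
[21] P2: load  L2 | P0:O(52), P1:S(52), P2:S(52) | bus: BusRd
[22] P1: store L1 := 69 | P0:I, P1:M(69), P2:I | bus: none
[23] P0: store L2 := 42 | P0:M(42), P1:I, P2:I | bus: BusUpgr
[24] P2: store L0 := 57 | P0:I, P1:I, P2:M(57) | bus: BusRdX,Flush
[25] P1: store L2 := 61 | P0:I, P1:M(61), P2:I | bus: BusRdX,Flush
[26] P1: load  L3 | P0:S(79), P1:O(79), P2:I | bus: none
[27] P2: store L0 := 91 | P0:I, P1:I, P2:M(91) | bus: none

state = I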